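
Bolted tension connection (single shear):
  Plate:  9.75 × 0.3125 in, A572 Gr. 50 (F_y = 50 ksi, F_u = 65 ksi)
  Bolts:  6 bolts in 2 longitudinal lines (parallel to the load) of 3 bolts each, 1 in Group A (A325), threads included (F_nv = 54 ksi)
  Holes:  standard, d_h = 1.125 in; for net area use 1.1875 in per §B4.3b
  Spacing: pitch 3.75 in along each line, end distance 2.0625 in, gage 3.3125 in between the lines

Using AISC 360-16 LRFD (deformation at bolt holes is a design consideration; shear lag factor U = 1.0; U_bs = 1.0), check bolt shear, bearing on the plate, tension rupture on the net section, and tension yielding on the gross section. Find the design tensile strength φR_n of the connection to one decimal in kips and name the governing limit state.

Bolt shear: A_b = π(1)²/4 = 0.7854 in². φR_n = 0.75 × 54 × 0.7854 × 6 × 1 = 190.9 kips.
Bearing (0.3125 in plate, F_u = 65 ksi): end bolts L_c = 2.0625 − 1.125/2 = 1.5, R_n = min(1.2×1.5×0.3125×65, 2.4×1×0.3125×65) = 36.563 kips/bolt; interior L_c = 3.75 − 1.125 = 2.625, R_n = 48.75 kips/bolt. φR_n = 0.75 × (2×36.563 + 4×48.75) = 201.1 kips.
Tension rupture (net): A_n = (9.75 − 2×1.1875)×0.3125 = 2.3047 in² (U = 1.0, A_e = A_n). φR_n = 0.75 × 65 × 2.3047 = 112.4 kips.
Tension yield (gross): A_g = 9.75×0.3125 = 3.0469 in². φR_n = 0.90 × 50 × 3.0469 = 137.1 kips.
Governing: min(190.9, 201.1, 112.4, 137.1) = 112.4 kips → net-section rupture.

112.4 kips (net-section rupture governs)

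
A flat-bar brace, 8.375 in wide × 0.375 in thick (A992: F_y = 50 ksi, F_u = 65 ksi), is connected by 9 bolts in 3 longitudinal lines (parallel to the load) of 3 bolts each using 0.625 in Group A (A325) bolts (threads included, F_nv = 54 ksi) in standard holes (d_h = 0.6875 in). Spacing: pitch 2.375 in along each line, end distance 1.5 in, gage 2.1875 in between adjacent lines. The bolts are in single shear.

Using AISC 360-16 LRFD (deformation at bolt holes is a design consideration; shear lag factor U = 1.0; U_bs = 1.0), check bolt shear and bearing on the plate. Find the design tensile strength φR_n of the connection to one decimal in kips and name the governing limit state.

Bolt shear: A_b = π(0.625)²/4 = 0.3068 in². φR_n = 0.75 × 54 × 0.3068 × 9 × 1 = 111.8 kips.
Bearing (0.375 in plate, F_u = 65 ksi): end bolts L_c = 1.5 − 0.6875/2 = 1.15625, R_n = min(1.2×1.15625×0.375×65, 2.4×0.625×0.375×65) = 33.82 kips/bolt; interior L_c = 2.375 − 0.6875 = 1.6875, R_n = 36.563 kips/bolt. φR_n = 0.75 × (3×33.82 + 6×36.563) = 240.6 kips.
Governing: min(111.8, 240.6) = 111.8 kips → bolt shear.

111.8 kips (bolt shear governs)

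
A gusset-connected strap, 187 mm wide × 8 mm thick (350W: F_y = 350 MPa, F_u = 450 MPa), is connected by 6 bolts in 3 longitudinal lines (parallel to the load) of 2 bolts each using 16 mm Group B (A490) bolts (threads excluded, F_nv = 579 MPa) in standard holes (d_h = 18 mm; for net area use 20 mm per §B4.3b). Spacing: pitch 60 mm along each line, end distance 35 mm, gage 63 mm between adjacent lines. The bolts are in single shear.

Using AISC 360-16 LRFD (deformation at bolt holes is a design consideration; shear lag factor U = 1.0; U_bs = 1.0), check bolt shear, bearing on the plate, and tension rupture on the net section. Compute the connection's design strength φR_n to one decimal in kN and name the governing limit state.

Bolt shear: A_b = π(16)²/4 = 201.06 mm². φR_n = 0.75 × 579 × 201.06 × 6 × 1 = 523.9 kN.
Bearing (8 mm plate, F_u = 450 MPa): end bolts L_c = 35 − 18/2 = 26, R_n = min(1.2×26×8×450, 2.4×16×8×450) = 112.32 kN/bolt; interior L_c = 60 − 18 = 42, R_n = 138.24 kN/bolt. φR_n = 0.75 × (3×112.32 + 3×138.24) = 563.8 kN.
Tension rupture (net): A_n = (187 − 3×20)×8 = 1016 mm² (U = 1.0, A_e = A_n). φR_n = 0.75 × 450 × 1016 = 342.9 kN.
Governing: min(523.9, 563.8, 342.9) = 342.9 kN → net-section rupture.

342.9 kN (net-section rupture governs)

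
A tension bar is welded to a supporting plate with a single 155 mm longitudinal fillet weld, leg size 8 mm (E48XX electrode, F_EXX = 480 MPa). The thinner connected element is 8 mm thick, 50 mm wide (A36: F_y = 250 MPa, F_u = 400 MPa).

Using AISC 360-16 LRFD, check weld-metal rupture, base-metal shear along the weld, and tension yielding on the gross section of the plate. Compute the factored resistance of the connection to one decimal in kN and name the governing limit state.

90.0 kN (gross-section yield governs)

Weld metal: throat = 0.707×8 = 5.656 mm, L = 155 mm. φR_n = 0.75 × 0.6 × 480 × 5.656 × 155 = 189.4 kN.
Base metal shear (8 mm plate): yield φR_n = 1.0×0.6×250×8×155 = 186.0 kN; rupture φR_n = 0.75×0.6×400×8×155 = 223.2 kN; take 186.0 kN (yield).
Tension yield (gross): A_g = 50×8 = 400 mm². φR_n = 0.90 × 250 × 400 = 90.0 kN.
Governing: min(189.4, 186.0, 90.0) = 90.0 kN → gross-section yield.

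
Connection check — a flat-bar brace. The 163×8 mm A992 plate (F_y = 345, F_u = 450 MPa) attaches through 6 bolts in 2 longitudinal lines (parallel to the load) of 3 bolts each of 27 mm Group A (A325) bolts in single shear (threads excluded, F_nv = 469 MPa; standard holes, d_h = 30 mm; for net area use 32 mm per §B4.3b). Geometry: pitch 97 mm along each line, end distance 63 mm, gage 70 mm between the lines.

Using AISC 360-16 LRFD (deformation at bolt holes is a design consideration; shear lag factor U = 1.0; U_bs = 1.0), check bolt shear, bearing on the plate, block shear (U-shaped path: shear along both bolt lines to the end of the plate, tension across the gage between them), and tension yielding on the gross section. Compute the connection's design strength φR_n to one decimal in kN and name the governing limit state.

404.9 kN (gross-section yield governs)

Bolt shear: A_b = π(27)²/4 = 572.56 mm². φR_n = 0.75 × 469 × 572.56 × 6 × 1 = 1208.4 kN.
Bearing (8 mm plate, F_u = 450 MPa): end bolts L_c = 63 − 30/2 = 48, R_n = min(1.2×48×8×450, 2.4×27×8×450) = 207.36 kN/bolt; interior L_c = 97 − 30 = 67, R_n = 233.28 kN/bolt. φR_n = 0.75 × (2×207.36 + 4×233.28) = 1010.9 kN.
Block shear: shear path 2×[63+2×97] = 2×257 mm, A_gv = 4112, A_nv = 2×(257 − 2.5×32)×8 = 2832 mm²; tension across gage: (70 − 1×32)×8 = 304 mm². R_n = min(0.6×450×2832, 0.6×345×4112) + 1.0×450×304 = min(764.64, 851.18) + 136.8 = 901.44 kN. φR_n = 0.75 × 901.44 = 676.1 kN.
Tension yield (gross): A_g = 163×8 = 1304 mm². φR_n = 0.90 × 345 × 1304 = 404.9 kN.
Governing: min(1208.4, 1010.9, 676.1, 404.9) = 404.9 kN → gross-section yield.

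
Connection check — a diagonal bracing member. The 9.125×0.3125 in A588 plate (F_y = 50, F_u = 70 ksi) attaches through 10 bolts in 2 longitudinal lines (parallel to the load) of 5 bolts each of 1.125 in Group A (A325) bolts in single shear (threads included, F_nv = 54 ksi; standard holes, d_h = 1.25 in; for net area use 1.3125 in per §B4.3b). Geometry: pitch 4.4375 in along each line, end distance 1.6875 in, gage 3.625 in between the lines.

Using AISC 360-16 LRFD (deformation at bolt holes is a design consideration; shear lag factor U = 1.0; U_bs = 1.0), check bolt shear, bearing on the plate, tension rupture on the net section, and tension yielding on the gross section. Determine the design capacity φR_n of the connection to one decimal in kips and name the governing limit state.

Bolt shear: A_b = π(1.125)²/4 = 0.99402 in². φR_n = 0.75 × 54 × 0.99402 × 10 × 1 = 402.6 kips.
Bearing (0.3125 in plate, F_u = 70 ksi): end bolts L_c = 1.6875 − 1.25/2 = 1.0625, R_n = min(1.2×1.0625×0.3125×70, 2.4×1.125×0.3125×70) = 27.891 kips/bolt; interior L_c = 4.4375 − 1.25 = 3.1875, R_n = 59.063 kips/bolt. φR_n = 0.75 × (2×27.891 + 8×59.063) = 396.2 kips.
Tension rupture (net): A_n = (9.125 − 2×1.3125)×0.3125 = 2.0313 in² (U = 1.0, A_e = A_n). φR_n = 0.75 × 70 × 2.0313 = 106.6 kips.
Tension yield (gross): A_g = 9.125×0.3125 = 2.8516 in². φR_n = 0.90 × 50 × 2.8516 = 128.3 kips.
Governing: min(402.6, 396.2, 106.6, 128.3) = 106.6 kips → net-section rupture.

106.6 kips (net-section rupture governs)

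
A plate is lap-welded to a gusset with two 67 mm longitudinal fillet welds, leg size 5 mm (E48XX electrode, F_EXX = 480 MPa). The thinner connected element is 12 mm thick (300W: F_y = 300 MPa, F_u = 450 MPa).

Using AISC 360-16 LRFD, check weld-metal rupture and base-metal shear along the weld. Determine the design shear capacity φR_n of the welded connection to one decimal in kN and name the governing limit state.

102.3 kN (weld metal governs)

Weld metal: throat = 0.707×5 = 3.535 mm, L = 2×67 = 134 mm. φR_n = 0.75 × 0.6 × 480 × 3.535 × 134 = 102.3 kN.
Base metal shear (12 mm plate): yield φR_n = 1.0×0.6×300×12×134 = 289.4 kN; rupture φR_n = 0.75×0.6×450×12×134 = 325.6 kN; take 289.4 kN (yield).
Governing: min(102.3, 289.4) = 102.3 kN → weld metal.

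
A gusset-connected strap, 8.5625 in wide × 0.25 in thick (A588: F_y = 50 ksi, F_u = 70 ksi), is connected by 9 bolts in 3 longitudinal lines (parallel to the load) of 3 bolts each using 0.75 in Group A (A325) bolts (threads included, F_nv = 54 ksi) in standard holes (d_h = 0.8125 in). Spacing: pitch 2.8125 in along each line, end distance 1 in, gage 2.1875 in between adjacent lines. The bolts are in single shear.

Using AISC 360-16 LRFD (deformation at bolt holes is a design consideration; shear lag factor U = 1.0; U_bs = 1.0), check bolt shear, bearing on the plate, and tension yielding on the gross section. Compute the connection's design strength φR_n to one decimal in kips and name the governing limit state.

Bolt shear: A_b = π(0.75)²/4 = 0.44179 in². φR_n = 0.75 × 54 × 0.44179 × 9 × 1 = 161.0 kips.
Bearing (0.25 in plate, F_u = 70 ksi): end bolts L_c = 1 − 0.8125/2 = 0.59375, R_n = min(1.2×0.59375×0.25×70, 2.4×0.75×0.25×70) = 12.469 kips/bolt; interior L_c = 2.8125 − 0.8125 = 2, R_n = 31.5 kips/bolt. φR_n = 0.75 × (3×12.469 + 6×31.5) = 169.8 kips.
Tension yield (gross): A_g = 8.5625×0.25 = 2.1406 in². φR_n = 0.90 × 50 × 2.1406 = 96.3 kips.
Governing: min(161.0, 169.8, 96.3) = 96.3 kips → gross-section yield.

96.3 kips (gross-section yield governs)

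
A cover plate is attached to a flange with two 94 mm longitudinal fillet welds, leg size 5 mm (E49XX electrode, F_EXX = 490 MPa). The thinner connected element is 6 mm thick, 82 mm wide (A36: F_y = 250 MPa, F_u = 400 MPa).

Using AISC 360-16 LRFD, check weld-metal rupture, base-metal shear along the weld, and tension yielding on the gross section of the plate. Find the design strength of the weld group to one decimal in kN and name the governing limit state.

110.7 kN (gross-section yield governs)

Weld metal: throat = 0.707×5 = 3.535 mm, L = 2×94 = 188 mm. φR_n = 0.75 × 0.6 × 490 × 3.535 × 188 = 146.5 kN.
Base metal shear (6 mm plate): yield φR_n = 1.0×0.6×250×6×188 = 169.2 kN; rupture φR_n = 0.75×0.6×400×6×188 = 203.0 kN; take 169.2 kN (yield).
Tension yield (gross): A_g = 82×6 = 492 mm². φR_n = 0.90 × 250 × 492 = 110.7 kN.
Governing: min(146.5, 169.2, 110.7) = 110.7 kN → gross-section yield.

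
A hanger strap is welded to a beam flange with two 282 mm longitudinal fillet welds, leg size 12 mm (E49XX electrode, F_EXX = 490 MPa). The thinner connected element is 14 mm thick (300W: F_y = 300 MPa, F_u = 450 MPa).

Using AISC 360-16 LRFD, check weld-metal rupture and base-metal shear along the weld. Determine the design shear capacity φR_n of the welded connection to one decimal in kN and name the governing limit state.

1055.1 kN (weld metal governs)

Weld metal: throat = 0.707×12 = 8.484 mm, L = 2×282 = 564 mm. φR_n = 0.75 × 0.6 × 490 × 8.484 × 564 = 1055.1 kN.
Base metal shear (14 mm plate): yield φR_n = 1.0×0.6×300×14×564 = 1421.3 kN; rupture φR_n = 0.75×0.6×450×14×564 = 1598.9 kN; take 1421.3 kN (yield).
Governing: min(1055.1, 1421.3) = 1055.1 kN → weld metal.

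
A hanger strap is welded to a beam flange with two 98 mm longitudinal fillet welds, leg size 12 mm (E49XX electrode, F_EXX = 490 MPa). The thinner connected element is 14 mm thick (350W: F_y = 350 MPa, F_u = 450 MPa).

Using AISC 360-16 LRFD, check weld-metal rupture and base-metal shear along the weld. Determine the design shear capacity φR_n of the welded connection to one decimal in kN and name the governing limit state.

Weld metal: throat = 0.707×12 = 8.484 mm, L = 2×98 = 196 mm. φR_n = 0.75 × 0.6 × 490 × 8.484 × 196 = 366.7 kN.
Base metal shear (14 mm plate): yield φR_n = 1.0×0.6×350×14×196 = 576.2 kN; rupture φR_n = 0.75×0.6×450×14×196 = 555.7 kN; take 555.7 kN (rupture).
Governing: min(366.7, 555.7) = 366.7 kN → weld metal.

366.7 kN (weld metal governs)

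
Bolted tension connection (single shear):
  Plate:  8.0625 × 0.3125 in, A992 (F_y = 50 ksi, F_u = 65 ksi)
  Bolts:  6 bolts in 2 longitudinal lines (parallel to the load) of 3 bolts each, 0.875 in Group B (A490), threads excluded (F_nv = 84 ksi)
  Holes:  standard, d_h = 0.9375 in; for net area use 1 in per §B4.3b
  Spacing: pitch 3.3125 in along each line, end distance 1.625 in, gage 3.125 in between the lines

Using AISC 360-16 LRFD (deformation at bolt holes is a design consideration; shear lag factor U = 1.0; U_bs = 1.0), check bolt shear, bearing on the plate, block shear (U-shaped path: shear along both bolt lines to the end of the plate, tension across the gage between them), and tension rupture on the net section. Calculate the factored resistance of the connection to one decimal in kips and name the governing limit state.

92.4 kips (net-section rupture governs)

Bolt shear: A_b = π(0.875)²/4 = 0.60132 in². φR_n = 0.75 × 84 × 0.60132 × 6 × 1 = 227.3 kips.
Bearing (0.3125 in plate, F_u = 65 ksi): end bolts L_c = 1.625 − 0.9375/2 = 1.15625, R_n = min(1.2×1.15625×0.3125×65, 2.4×0.875×0.3125×65) = 28.184 kips/bolt; interior L_c = 3.3125 − 0.9375 = 2.375, R_n = 42.656 kips/bolt. φR_n = 0.75 × (2×28.184 + 4×42.656) = 170.2 kips.
Block shear: shear path 2×[1.625+2×3.3125] = 2×8.25 in, A_gv = 5.1563, A_nv = 2×(8.25 − 2.5×1)×0.3125 = 3.5938 in²; tension across gage: (3.125 − 1×1)×0.3125 = 0.66406 in². R_n = min(0.6×65×3.5938, 0.6×50×5.1563) + 1.0×65×0.66406 = min(140.16, 154.69) + 43.164 = 183.32 kips. φR_n = 0.75 × 183.32 = 137.5 kips.
Tension rupture (net): A_n = (8.0625 − 2×1)×0.3125 = 1.8945 in² (U = 1.0, A_e = A_n). φR_n = 0.75 × 65 × 1.8945 = 92.4 kips.
Governing: min(227.3, 170.2, 137.5, 92.4) = 92.4 kips → net-section rupture.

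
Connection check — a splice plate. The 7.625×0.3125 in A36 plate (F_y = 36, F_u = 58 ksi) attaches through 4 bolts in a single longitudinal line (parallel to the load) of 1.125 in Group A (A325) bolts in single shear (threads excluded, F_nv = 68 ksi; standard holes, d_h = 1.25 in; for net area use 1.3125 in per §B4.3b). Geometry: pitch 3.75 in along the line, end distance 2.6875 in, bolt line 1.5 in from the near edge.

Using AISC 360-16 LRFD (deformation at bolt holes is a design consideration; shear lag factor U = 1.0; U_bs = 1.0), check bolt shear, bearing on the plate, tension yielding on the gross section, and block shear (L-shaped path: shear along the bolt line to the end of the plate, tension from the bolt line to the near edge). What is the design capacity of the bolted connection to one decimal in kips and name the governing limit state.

Bolt shear: A_b = π(1.125)²/4 = 0.99402 in². φR_n = 0.75 × 68 × 0.99402 × 4 × 1 = 202.8 kips.
Bearing (0.3125 in plate, F_u = 58 ksi): end bolts L_c = 2.6875 − 1.25/2 = 2.0625, R_n = min(1.2×2.0625×0.3125×58, 2.4×1.125×0.3125×58) = 44.859 kips/bolt; interior L_c = 3.75 − 1.25 = 2.5, R_n = 48.938 kips/bolt. φR_n = 0.75 × (1×44.859 + 3×48.938) = 143.8 kips.
Tension yield (gross): A_g = 7.625×0.3125 = 2.3828 in². φR_n = 0.90 × 36 × 2.3828 = 77.2 kips.
Block shear: shear path 1×[2.6875+3×3.75] = 1×13.9375 in, A_gv = 4.3555, A_nv = 1×(13.9375 − 3.5×1.3125)×0.3125 = 2.9199 in²; tension to near edge: (1.5 − 0.5×1.3125)×0.3125 = 0.26367 in². R_n = min(0.6×58×2.9199, 0.6×36×4.3555) + 1.0×58×0.26367 = min(101.61, 94.079) + 15.293 = 109.37 kips. φR_n = 0.75 × 109.37 = 82.0 kips.
Governing: min(202.8, 143.8, 77.2, 82.0) = 77.2 kips → gross-section yield.

77.2 kips (gross-section yield governs)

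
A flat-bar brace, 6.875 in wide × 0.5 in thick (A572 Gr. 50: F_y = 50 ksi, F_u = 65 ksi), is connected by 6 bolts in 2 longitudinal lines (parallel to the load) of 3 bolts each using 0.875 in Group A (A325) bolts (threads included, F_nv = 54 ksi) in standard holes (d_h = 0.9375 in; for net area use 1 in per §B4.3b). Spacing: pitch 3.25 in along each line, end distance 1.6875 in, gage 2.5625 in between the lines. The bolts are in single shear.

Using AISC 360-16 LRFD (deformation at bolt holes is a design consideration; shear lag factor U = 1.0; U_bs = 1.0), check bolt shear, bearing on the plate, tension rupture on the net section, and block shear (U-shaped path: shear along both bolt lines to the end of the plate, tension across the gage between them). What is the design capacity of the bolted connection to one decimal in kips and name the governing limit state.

118.8 kips (net-section rupture governs)

Bolt shear: A_b = π(0.875)²/4 = 0.60132 in². φR_n = 0.75 × 54 × 0.60132 × 6 × 1 = 146.1 kips.
Bearing (0.5 in plate, F_u = 65 ksi): end bolts L_c = 1.6875 − 0.9375/2 = 1.21875, R_n = min(1.2×1.21875×0.5×65, 2.4×0.875×0.5×65) = 47.531 kips/bolt; interior L_c = 3.25 − 0.9375 = 2.3125, R_n = 68.25 kips/bolt. φR_n = 0.75 × (2×47.531 + 4×68.25) = 276.0 kips.
Tension rupture (net): A_n = (6.875 − 2×1)×0.5 = 2.4375 in² (U = 1.0, A_e = A_n). φR_n = 0.75 × 65 × 2.4375 = 118.8 kips.
Block shear: shear path 2×[1.6875+2×3.25] = 2×8.1875 in, A_gv = 8.1875, A_nv = 2×(8.1875 − 2.5×1)×0.5 = 5.6875 in²; tension across gage: (2.5625 − 1×1)×0.5 = 0.78125 in². R_n = min(0.6×65×5.6875, 0.6×50×8.1875) + 1.0×65×0.78125 = min(221.81, 245.63) + 50.781 = 272.59 kips. φR_n = 0.75 × 272.59 = 204.4 kips.
Governing: min(146.1, 276.0, 118.8, 204.4) = 118.8 kips → net-section rupture.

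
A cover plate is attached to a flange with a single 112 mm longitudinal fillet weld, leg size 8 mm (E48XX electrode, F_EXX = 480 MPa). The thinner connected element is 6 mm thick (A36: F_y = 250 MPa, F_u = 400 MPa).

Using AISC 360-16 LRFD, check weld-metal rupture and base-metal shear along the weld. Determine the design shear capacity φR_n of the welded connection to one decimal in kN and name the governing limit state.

100.8 kN (base-metal shear governs)

Weld metal: throat = 0.707×8 = 5.656 mm, L = 112 mm. φR_n = 0.75 × 0.6 × 480 × 5.656 × 112 = 136.8 kN.
Base metal shear (6 mm plate): yield φR_n = 1.0×0.6×250×6×112 = 100.8 kN; rupture φR_n = 0.75×0.6×400×6×112 = 121.0 kN; take 100.8 kN (yield).
Governing: min(136.8, 100.8) = 100.8 kN → base-metal shear.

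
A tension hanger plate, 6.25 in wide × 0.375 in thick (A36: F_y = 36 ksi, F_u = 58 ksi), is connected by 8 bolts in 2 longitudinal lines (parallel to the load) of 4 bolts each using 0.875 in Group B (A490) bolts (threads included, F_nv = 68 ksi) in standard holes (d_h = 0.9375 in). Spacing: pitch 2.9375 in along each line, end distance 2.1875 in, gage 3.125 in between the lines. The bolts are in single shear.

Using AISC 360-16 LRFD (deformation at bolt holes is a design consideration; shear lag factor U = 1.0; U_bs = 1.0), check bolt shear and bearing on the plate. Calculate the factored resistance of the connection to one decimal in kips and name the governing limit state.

Bolt shear: A_b = π(0.875)²/4 = 0.60132 in². φR_n = 0.75 × 68 × 0.60132 × 8 × 1 = 245.3 kips.
Bearing (0.375 in plate, F_u = 58 ksi): end bolts L_c = 2.1875 − 0.9375/2 = 1.71875, R_n = min(1.2×1.71875×0.375×58, 2.4×0.875×0.375×58) = 44.859 kips/bolt; interior L_c = 2.9375 − 0.9375 = 2, R_n = 45.675 kips/bolt. φR_n = 0.75 × (2×44.859 + 6×45.675) = 272.8 kips.
Governing: min(245.3, 272.8) = 245.3 kips → bolt shear.

245.3 kips (bolt shear governs)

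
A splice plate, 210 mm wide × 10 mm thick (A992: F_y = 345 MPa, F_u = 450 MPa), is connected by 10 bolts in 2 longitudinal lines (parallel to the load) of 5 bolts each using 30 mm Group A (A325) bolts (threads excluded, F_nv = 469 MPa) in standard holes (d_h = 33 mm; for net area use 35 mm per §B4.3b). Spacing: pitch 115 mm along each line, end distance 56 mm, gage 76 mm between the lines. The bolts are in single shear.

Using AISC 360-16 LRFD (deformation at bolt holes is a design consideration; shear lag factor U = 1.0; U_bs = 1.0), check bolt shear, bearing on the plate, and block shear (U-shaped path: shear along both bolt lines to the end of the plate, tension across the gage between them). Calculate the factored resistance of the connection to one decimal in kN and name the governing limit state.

Bolt shear: A_b = π(30)²/4 = 706.86 mm². φR_n = 0.75 × 469 × 706.86 × 10 × 1 = 2486.4 kN.
Bearing (10 mm plate, F_u = 450 MPa): end bolts L_c = 56 − 33/2 = 39.5, R_n = min(1.2×39.5×10×450, 2.4×30×10×450) = 213.3 kN/bolt; interior L_c = 115 − 33 = 82, R_n = 324 kN/bolt. φR_n = 0.75 × (2×213.3 + 8×324) = 2264.0 kN.
Block shear: shear path 2×[56+4×115] = 2×516 mm, A_gv = 10320, A_nv = 2×(516 − 4.5×35)×10 = 7170 mm²; tension across gage: (76 − 1×35)×10 = 410 mm². R_n = min(0.6×450×7170, 0.6×345×10320) + 1.0×450×410 = min(1935.9, 2136.2) + 184.5 = 2120.4 kN. φR_n = 0.75 × 2120.4 = 1590.3 kN.
Governing: min(2486.4, 2264.0, 1590.3) = 1590.3 kN → block shear.

1590.3 kN (block shear governs)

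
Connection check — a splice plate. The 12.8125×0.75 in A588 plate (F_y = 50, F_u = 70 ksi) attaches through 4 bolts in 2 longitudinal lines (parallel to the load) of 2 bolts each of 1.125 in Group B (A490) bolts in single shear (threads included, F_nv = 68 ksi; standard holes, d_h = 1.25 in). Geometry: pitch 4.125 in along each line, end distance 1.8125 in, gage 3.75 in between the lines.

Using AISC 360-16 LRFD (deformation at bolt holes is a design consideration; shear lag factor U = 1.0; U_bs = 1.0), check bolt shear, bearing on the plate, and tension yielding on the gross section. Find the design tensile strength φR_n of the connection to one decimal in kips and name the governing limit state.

202.8 kips (bolt shear governs)

Bolt shear: A_b = π(1.125)²/4 = 0.99402 in². φR_n = 0.75 × 68 × 0.99402 × 4 × 1 = 202.8 kips.
Bearing (0.75 in plate, F_u = 70 ksi): end bolts L_c = 1.8125 − 1.25/2 = 1.1875, R_n = min(1.2×1.1875×0.75×70, 2.4×1.125×0.75×70) = 74.813 kips/bolt; interior L_c = 4.125 − 1.25 = 2.875, R_n = 141.75 kips/bolt. φR_n = 0.75 × (2×74.813 + 2×141.75) = 324.8 kips.
Tension yield (gross): A_g = 12.8125×0.75 = 9.6094 in². φR_n = 0.90 × 50 × 9.6094 = 432.4 kips.
Governing: min(202.8, 324.8, 432.4) = 202.8 kips → bolt shear.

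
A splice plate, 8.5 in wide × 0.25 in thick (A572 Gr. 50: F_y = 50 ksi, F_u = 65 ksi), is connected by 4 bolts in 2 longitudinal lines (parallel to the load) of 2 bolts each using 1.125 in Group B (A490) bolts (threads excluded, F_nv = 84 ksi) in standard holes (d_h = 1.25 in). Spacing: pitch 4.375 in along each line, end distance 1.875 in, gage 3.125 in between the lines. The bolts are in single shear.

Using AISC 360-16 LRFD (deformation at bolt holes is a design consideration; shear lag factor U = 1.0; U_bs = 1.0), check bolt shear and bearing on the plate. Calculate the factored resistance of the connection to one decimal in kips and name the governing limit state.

Bolt shear: A_b = π(1.125)²/4 = 0.99402 in². φR_n = 0.75 × 84 × 0.99402 × 4 × 1 = 250.5 kips.
Bearing (0.25 in plate, F_u = 65 ksi): end bolts L_c = 1.875 − 1.25/2 = 1.25, R_n = min(1.2×1.25×0.25×65, 2.4×1.125×0.25×65) = 24.375 kips/bolt; interior L_c = 4.375 − 1.25 = 3.125, R_n = 43.875 kips/bolt. φR_n = 0.75 × (2×24.375 + 2×43.875) = 102.4 kips.
Governing: min(250.5, 102.4) = 102.4 kips → bearing.

102.4 kips (bearing governs)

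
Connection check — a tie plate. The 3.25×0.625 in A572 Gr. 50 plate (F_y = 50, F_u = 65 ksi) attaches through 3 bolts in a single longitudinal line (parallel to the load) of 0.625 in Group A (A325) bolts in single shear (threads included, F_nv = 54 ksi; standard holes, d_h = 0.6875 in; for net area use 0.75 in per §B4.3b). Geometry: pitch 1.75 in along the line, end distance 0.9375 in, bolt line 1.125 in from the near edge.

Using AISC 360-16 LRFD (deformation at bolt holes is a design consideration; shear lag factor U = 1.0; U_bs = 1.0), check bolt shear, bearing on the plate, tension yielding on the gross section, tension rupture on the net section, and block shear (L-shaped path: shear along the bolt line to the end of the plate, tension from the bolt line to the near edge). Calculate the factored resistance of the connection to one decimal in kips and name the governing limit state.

Bolt shear: A_b = π(0.625)²/4 = 0.3068 in². φR_n = 0.75 × 54 × 0.3068 × 3 × 1 = 37.3 kips.
Bearing (0.625 in plate, F_u = 65 ksi): end bolts L_c = 0.9375 − 0.6875/2 = 0.59375, R_n = min(1.2×0.59375×0.625×65, 2.4×0.625×0.625×65) = 28.945 kips/bolt; interior L_c = 1.75 − 0.6875 = 1.0625, R_n = 51.797 kips/bolt. φR_n = 0.75 × (1×28.945 + 2×51.797) = 99.4 kips.
Tension yield (gross): A_g = 3.25×0.625 = 2.0313 in². φR_n = 0.90 × 50 × 2.0313 = 91.4 kips.
Tension rupture (net): A_n = (3.25 − 1×0.75)×0.625 = 1.5625 in² (U = 1.0, A_e = A_n). φR_n = 0.75 × 65 × 1.5625 = 76.2 kips.
Block shear: shear path 1×[0.9375+2×1.75] = 1×4.4375 in, A_gv = 2.7734, A_nv = 1×(4.4375 − 2.5×0.75)×0.625 = 1.6016 in²; tension to near edge: (1.125 − 0.5×0.75)×0.625 = 0.46875 in². R_n = min(0.6×65×1.6016, 0.6×50×2.7734) + 1.0×65×0.46875 = min(62.462, 83.202) + 30.469 = 92.931 kips. φR_n = 0.75 × 92.931 = 69.7 kips.
Governing: min(37.3, 99.4, 91.4, 76.2, 69.7) = 37.3 kips → bolt shear.

37.3 kips (bolt shear governs)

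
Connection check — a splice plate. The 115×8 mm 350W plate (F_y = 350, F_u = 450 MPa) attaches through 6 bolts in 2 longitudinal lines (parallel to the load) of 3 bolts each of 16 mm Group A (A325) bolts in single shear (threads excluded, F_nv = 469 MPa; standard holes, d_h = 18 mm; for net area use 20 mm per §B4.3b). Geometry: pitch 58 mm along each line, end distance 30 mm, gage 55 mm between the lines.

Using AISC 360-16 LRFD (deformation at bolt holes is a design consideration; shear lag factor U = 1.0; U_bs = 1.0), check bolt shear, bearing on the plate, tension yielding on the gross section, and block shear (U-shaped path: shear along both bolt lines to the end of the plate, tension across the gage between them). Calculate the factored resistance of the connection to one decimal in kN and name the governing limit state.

Bolt shear: A_b = π(16)²/4 = 201.06 mm². φR_n = 0.75 × 469 × 201.06 × 6 × 1 = 424.3 kN.
Bearing (8 mm plate, F_u = 450 MPa): end bolts L_c = 30 − 18/2 = 21, R_n = min(1.2×21×8×450, 2.4×16×8×450) = 90.72 kN/bolt; interior L_c = 58 − 18 = 40, R_n = 138.24 kN/bolt. φR_n = 0.75 × (2×90.72 + 4×138.24) = 550.8 kN.
Tension yield (gross): A_g = 115×8 = 920 mm². φR_n = 0.90 × 350 × 920 = 289.8 kN.
Block shear: shear path 2×[30+2×58] = 2×146 mm, A_gv = 2336, A_nv = 2×(146 − 2.5×20)×8 = 1536 mm²; tension across gage: (55 − 1×20)×8 = 280 mm². R_n = min(0.6×450×1536, 0.6×350×2336) + 1.0×450×280 = min(414.72, 490.56) + 126 = 540.72 kN. φR_n = 0.75 × 540.72 = 405.5 kN.
Governing: min(424.3, 550.8, 289.8, 405.5) = 289.8 kN → gross-section yield.

289.8 kN (gross-section yield governs)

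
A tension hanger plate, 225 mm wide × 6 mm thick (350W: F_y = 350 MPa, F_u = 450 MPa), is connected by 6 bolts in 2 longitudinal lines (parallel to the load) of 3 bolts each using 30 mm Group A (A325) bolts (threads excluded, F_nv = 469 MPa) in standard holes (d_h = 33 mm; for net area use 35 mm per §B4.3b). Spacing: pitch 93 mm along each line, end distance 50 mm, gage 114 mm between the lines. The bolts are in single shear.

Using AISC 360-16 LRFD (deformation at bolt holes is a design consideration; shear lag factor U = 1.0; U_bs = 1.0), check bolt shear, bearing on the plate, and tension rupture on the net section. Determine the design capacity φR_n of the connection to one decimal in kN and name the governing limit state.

Bolt shear: A_b = π(30)²/4 = 706.86 mm². φR_n = 0.75 × 469 × 706.86 × 6 × 1 = 1491.8 kN.
Bearing (6 mm plate, F_u = 450 MPa): end bolts L_c = 50 − 33/2 = 33.5, R_n = min(1.2×33.5×6×450, 2.4×30×6×450) = 108.54 kN/bolt; interior L_c = 93 − 33 = 60, R_n = 194.4 kN/bolt. φR_n = 0.75 × (2×108.54 + 4×194.4) = 746.0 kN.
Tension rupture (net): A_n = (225 − 2×35)×6 = 930 mm² (U = 1.0, A_e = A_n). φR_n = 0.75 × 450 × 930 = 313.9 kN.
Governing: min(1491.8, 746.0, 313.9) = 313.9 kN → net-section rupture.

313.9 kN (net-section rupture governs)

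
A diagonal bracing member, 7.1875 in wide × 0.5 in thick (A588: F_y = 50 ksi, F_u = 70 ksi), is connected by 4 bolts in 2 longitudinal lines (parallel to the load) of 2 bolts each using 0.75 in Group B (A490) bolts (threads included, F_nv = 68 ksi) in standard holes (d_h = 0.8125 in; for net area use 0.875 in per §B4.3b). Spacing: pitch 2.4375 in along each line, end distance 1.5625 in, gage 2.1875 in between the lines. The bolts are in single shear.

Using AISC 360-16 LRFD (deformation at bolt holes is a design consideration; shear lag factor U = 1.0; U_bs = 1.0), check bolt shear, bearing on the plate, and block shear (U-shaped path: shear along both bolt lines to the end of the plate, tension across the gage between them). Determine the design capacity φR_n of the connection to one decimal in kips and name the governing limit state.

90.1 kips (bolt shear governs)

Bolt shear: A_b = π(0.75)²/4 = 0.44179 in². φR_n = 0.75 × 68 × 0.44179 × 4 × 1 = 90.1 kips.
Bearing (0.5 in plate, F_u = 70 ksi): end bolts L_c = 1.5625 − 0.8125/2 = 1.15625, R_n = min(1.2×1.15625×0.5×70, 2.4×0.75×0.5×70) = 48.563 kips/bolt; interior L_c = 2.4375 − 0.8125 = 1.625, R_n = 63 kips/bolt. φR_n = 0.75 × (2×48.563 + 2×63) = 167.3 kips.
Block shear: shear path 2×[1.5625+1×2.4375] = 2×4 in, A_gv = 4, A_nv = 2×(4 − 1.5×0.875)×0.5 = 2.6875 in²; tension across gage: (2.1875 − 1×0.875)×0.5 = 0.65625 in². R_n = min(0.6×70×2.6875, 0.6×50×4) + 1.0×70×0.65625 = min(112.88, 120) + 45.938 = 158.82 kips. φR_n = 0.75 × 158.82 = 119.1 kips.
Governing: min(90.1, 167.3, 119.1) = 90.1 kips → bolt shear.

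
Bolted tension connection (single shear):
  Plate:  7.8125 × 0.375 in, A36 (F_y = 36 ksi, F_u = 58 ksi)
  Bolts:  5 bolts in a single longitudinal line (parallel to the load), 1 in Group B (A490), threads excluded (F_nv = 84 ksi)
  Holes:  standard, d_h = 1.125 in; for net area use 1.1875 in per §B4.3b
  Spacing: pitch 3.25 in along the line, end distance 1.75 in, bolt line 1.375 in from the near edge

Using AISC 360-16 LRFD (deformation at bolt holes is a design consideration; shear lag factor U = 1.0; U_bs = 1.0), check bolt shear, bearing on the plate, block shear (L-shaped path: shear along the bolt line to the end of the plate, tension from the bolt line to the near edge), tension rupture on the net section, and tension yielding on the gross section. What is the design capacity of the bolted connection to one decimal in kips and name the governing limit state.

94.9 kips (gross-section yield governs)

Bolt shear: A_b = π(1)²/4 = 0.7854 in². φR_n = 0.75 × 84 × 0.7854 × 5 × 1 = 247.4 kips.
Bearing (0.375 in plate, F_u = 58 ksi): end bolts L_c = 1.75 − 1.125/2 = 1.1875, R_n = min(1.2×1.1875×0.375×58, 2.4×1×0.375×58) = 30.994 kips/bolt; interior L_c = 3.25 − 1.125 = 2.125, R_n = 52.2 kips/bolt. φR_n = 0.75 × (1×30.994 + 4×52.2) = 179.8 kips.
Block shear: shear path 1×[1.75+4×3.25] = 1×14.75 in, A_gv = 5.5313, A_nv = 1×(14.75 − 4.5×1.1875)×0.375 = 3.5273 in²; tension to near edge: (1.375 − 0.5×1.1875)×0.375 = 0.29297 in². R_n = min(0.6×58×3.5273, 0.6×36×5.5313) + 1.0×58×0.29297 = min(122.75, 119.48) + 16.992 = 136.47 kips. φR_n = 0.75 × 136.47 = 102.4 kips.
Tension rupture (net): A_n = (7.8125 − 1×1.1875)×0.375 = 2.4844 in² (U = 1.0, A_e = A_n). φR_n = 0.75 × 58 × 2.4844 = 108.1 kips.
Tension yield (gross): A_g = 7.8125×0.375 = 2.9297 in². φR_n = 0.90 × 36 × 2.9297 = 94.9 kips.
Governing: min(247.4, 179.8, 102.4, 108.1, 94.9) = 94.9 kips → gross-section yield.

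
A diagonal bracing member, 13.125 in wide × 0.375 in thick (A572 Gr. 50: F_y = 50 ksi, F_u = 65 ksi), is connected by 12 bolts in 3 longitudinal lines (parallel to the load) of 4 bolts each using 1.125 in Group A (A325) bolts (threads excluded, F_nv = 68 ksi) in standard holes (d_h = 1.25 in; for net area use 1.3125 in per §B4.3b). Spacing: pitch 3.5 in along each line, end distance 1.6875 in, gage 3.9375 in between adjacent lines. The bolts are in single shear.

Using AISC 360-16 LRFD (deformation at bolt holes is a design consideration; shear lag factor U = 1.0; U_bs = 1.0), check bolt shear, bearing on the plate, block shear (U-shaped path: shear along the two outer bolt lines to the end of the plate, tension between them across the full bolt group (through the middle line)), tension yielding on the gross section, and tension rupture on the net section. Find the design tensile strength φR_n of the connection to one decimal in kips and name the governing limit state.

Bolt shear: A_b = π(1.125)²/4 = 0.99402 in². φR_n = 0.75 × 68 × 0.99402 × 12 × 1 = 608.3 kips.
Bearing (0.375 in plate, F_u = 65 ksi): end bolts L_c = 1.6875 − 1.25/2 = 1.0625, R_n = min(1.2×1.0625×0.375×65, 2.4×1.125×0.375×65) = 31.078 kips/bolt; interior L_c = 3.5 − 1.25 = 2.25, R_n = 65.813 kips/bolt. φR_n = 0.75 × (3×31.078 + 9×65.813) = 514.2 kips.
Block shear: shear path 2×[1.6875+3×3.5] = 2×12.1875 in, A_gv = 9.1406, A_nv = 2×(12.1875 − 3.5×1.3125)×0.375 = 5.6953 in²; tension across gage: (7.875 − 2×1.3125)×0.375 = 1.9688 in². R_n = min(0.6×65×5.6953, 0.6×50×9.1406) + 1.0×65×1.9688 = min(222.12, 274.22) + 127.97 = 350.09 kips. φR_n = 0.75 × 350.09 = 262.6 kips.
Tension yield (gross): A_g = 13.125×0.375 = 4.9219 in². φR_n = 0.90 × 50 × 4.9219 = 221.5 kips.
Tension rupture (net): A_n = (13.125 − 3×1.3125)×0.375 = 3.4453 in² (U = 1.0, A_e = A_n). φR_n = 0.75 × 65 × 3.4453 = 168.0 kips.
Governing: min(608.3, 514.2, 262.6, 221.5, 168.0) = 168.0 kips → net-section rupture.

168.0 kips (net-section rupture governs)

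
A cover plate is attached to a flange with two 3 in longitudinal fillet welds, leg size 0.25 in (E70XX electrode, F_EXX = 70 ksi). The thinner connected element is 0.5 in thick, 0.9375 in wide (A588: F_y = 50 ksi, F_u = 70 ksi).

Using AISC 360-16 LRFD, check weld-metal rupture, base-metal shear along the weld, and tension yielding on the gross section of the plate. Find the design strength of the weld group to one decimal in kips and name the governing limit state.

Weld metal: throat = 0.707×0.25 = 0.17675 in, L = 2×3 = 6 in. φR_n = 0.75 × 0.6 × 70 × 0.17675 × 6 = 33.4 kips.
Base metal shear (0.5 in plate): yield φR_n = 1.0×0.6×50×0.5×6 = 90.0 kips; rupture φR_n = 0.75×0.6×70×0.5×6 = 94.5 kips; take 90.0 kips (yield).
Tension yield (gross): A_g = 0.9375×0.5 = 0.46875 in². φR_n = 0.90 × 50 × 0.46875 = 21.1 kips.
Governing: min(33.4, 90.0, 21.1) = 21.1 kips → gross-section yield.

21.1 kips (gross-section yield governs)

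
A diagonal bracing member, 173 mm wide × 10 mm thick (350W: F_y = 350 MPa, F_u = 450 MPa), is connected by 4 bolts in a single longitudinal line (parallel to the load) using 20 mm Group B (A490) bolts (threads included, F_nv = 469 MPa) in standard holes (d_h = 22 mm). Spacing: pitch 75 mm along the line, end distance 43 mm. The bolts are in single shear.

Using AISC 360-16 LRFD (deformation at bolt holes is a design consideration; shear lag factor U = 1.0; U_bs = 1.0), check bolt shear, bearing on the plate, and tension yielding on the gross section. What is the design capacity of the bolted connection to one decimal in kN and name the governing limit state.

442.0 kN (bolt shear governs)

Bolt shear: A_b = π(20)²/4 = 314.16 mm². φR_n = 0.75 × 469 × 314.16 × 4 × 1 = 442.0 kN.
Bearing (10 mm plate, F_u = 450 MPa): end bolts L_c = 43 − 22/2 = 32, R_n = min(1.2×32×10×450, 2.4×20×10×450) = 172.8 kN/bolt; interior L_c = 75 − 22 = 53, R_n = 216 kN/bolt. φR_n = 0.75 × (1×172.8 + 3×216) = 615.6 kN.
Tension yield (gross): A_g = 173×10 = 1730 mm². φR_n = 0.90 × 350 × 1730 = 545.0 kN.
Governing: min(442.0, 615.6, 545.0) = 442.0 kN → bolt shear.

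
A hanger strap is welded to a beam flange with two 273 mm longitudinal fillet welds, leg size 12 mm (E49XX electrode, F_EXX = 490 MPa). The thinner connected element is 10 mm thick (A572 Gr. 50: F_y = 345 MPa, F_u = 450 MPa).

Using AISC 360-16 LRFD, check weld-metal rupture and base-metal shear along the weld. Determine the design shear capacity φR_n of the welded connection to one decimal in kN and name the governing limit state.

Weld metal: throat = 0.707×12 = 8.484 mm, L = 2×273 = 546 mm. φR_n = 0.75 × 0.6 × 490 × 8.484 × 546 = 1021.4 kN.
Base metal shear (10 mm plate): yield φR_n = 1.0×0.6×345×10×546 = 1130.2 kN; rupture φR_n = 0.75×0.6×450×10×546 = 1105.7 kN; take 1105.7 kN (rupture).
Governing: min(1021.4, 1105.7) = 1021.4 kN → weld metal.

1021.4 kN (weld metal governs)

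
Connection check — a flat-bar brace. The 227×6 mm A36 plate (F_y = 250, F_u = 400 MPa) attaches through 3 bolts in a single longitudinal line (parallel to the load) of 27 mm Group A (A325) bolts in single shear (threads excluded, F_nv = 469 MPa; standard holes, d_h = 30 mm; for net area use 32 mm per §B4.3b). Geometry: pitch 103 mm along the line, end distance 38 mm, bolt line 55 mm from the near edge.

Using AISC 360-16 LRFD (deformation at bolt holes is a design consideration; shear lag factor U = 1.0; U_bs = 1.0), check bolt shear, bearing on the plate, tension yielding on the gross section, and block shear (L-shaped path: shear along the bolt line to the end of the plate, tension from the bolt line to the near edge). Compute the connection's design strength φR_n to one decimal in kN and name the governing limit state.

Bolt shear: A_b = π(27)²/4 = 572.56 mm². φR_n = 0.75 × 469 × 572.56 × 3 × 1 = 604.2 kN.
Bearing (6 mm plate, F_u = 400 MPa): end bolts L_c = 38 − 30/2 = 23, R_n = min(1.2×23×6×400, 2.4×27×6×400) = 66.24 kN/bolt; interior L_c = 103 − 30 = 73, R_n = 155.52 kN/bolt. φR_n = 0.75 × (1×66.24 + 2×155.52) = 283.0 kN.
Tension yield (gross): A_g = 227×6 = 1362 mm². φR_n = 0.90 × 250 × 1362 = 306.5 kN.
Block shear: shear path 1×[38+2×103] = 1×244 mm, A_gv = 1464, A_nv = 1×(244 − 2.5×32)×6 = 984 mm²; tension to near edge: (55 − 0.5×32)×6 = 234 mm². R_n = min(0.6×400×984, 0.6×250×1464) + 1.0×400×234 = min(236.16, 219.6) + 93.6 = 313.2 kN. φR_n = 0.75 × 313.2 = 234.9 kN.
Governing: min(604.2, 283.0, 306.5, 234.9) = 234.9 kN → block shear.

234.9 kN (block shear governs)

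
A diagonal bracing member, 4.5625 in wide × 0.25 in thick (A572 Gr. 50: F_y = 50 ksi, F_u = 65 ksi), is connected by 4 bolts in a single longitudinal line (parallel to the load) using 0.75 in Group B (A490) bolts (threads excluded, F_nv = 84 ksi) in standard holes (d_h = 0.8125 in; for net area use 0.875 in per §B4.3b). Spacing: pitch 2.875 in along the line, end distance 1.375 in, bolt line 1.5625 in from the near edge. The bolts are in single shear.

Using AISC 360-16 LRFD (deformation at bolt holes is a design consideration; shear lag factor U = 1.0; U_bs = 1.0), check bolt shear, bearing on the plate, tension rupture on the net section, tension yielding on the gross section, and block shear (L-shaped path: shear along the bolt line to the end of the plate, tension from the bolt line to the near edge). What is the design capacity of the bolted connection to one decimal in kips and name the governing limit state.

Bolt shear: A_b = π(0.75)²/4 = 0.44179 in². φR_n = 0.75 × 84 × 0.44179 × 4 × 1 = 111.3 kips.
Bearing (0.25 in plate, F_u = 65 ksi): end bolts L_c = 1.375 − 0.8125/2 = 0.96875, R_n = min(1.2×0.96875×0.25×65, 2.4×0.75×0.25×65) = 18.891 kips/bolt; interior L_c = 2.875 − 0.8125 = 2.0625, R_n = 29.25 kips/bolt. φR_n = 0.75 × (1×18.891 + 3×29.25) = 80.0 kips.
Tension rupture (net): A_n = (4.5625 − 1×0.875)×0.25 = 0.92188 in² (U = 1.0, A_e = A_n). φR_n = 0.75 × 65 × 0.92188 = 44.9 kips.
Tension yield (gross): A_g = 4.5625×0.25 = 1.1406 in². φR_n = 0.90 × 50 × 1.1406 = 51.3 kips.
Block shear: shear path 1×[1.375+3×2.875] = 1×10 in, A_gv = 2.5, A_nv = 1×(10 − 3.5×0.875)×0.25 = 1.7344 in²; tension to near edge: (1.5625 − 0.5×0.875)×0.25 = 0.28125 in². R_n = min(0.6×65×1.7344, 0.6×50×2.5) + 1.0×65×0.28125 = min(67.642, 75) + 18.281 = 85.923 kips. φR_n = 0.75 × 85.923 = 64.4 kips.
Governing: min(111.3, 80.0, 44.9, 51.3, 64.4) = 44.9 kips → net-section rupture.

44.9 kips (net-section rupture governs)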